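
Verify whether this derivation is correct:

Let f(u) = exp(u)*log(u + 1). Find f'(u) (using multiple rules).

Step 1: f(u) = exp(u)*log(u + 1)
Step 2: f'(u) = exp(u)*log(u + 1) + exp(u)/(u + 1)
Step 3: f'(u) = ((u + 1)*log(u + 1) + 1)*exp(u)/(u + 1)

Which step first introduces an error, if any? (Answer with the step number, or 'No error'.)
No error

All steps in this derivation are correct.
The final answer f'(u) = ((u + 1)*log(u + 1) + 1)*exp(u)/(u + 1) is valid.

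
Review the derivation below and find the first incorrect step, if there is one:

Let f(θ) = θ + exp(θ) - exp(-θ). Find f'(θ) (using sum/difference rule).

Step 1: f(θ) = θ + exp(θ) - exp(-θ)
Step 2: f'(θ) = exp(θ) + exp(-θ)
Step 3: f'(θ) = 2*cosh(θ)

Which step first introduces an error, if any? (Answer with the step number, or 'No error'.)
Step 2

Step 2 is incorrect due to a dropped term.
The step shows: exp(θ) + exp(-θ)
The correct value should be: exp(θ) + 1 + exp(-θ)

Explanation: A term was dropped: the term 1 was incorrectly omitted
The later steps are derived from this incorrect expression, so the error originates in Step 2.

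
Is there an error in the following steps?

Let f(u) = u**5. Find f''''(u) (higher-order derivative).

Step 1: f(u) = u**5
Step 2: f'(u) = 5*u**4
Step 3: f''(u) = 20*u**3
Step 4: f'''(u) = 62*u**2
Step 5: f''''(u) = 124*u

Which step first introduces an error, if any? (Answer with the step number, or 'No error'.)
Step 4

Step 4 is incorrect due to a wrong coefficient.
The step shows: 62*u**2
The correct value should be: 60*u**2

Explanation: The coefficient 60 was incorrectly written as 62: the term 60*u**2 was incorrectly written as 62*u**2
The later steps are derived from this incorrect expression, so the error originates in Step 4.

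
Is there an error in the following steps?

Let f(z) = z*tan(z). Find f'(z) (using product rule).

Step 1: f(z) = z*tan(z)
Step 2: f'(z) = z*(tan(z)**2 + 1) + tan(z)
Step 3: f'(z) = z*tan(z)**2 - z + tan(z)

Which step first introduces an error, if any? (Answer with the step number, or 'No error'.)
Step 3

Step 3 is incorrect due to a sign flip.
The step shows: z*tan(z)**2 - z + tan(z)
The correct value should be: z*tan(z)**2 + z + tan(z)

Explanation: The sign of one term was flipped: the term z was incorrectly written as -z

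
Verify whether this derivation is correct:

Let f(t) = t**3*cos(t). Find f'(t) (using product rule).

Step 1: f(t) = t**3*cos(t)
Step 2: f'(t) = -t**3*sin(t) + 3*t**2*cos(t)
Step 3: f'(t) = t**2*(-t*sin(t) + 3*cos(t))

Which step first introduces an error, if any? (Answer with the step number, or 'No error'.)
No error

All steps in this derivation are correct.
The final answer f'(t) = t**2*(-t*sin(t) + 3*cos(t)) is valid.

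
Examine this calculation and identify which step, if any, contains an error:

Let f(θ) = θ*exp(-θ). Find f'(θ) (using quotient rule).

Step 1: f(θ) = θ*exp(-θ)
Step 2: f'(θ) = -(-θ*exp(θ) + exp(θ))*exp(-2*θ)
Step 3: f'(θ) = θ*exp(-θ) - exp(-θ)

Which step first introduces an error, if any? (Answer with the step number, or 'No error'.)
Step 2

Step 2 is incorrect due to a sign flip.
The step shows: -(-θ*exp(θ) + exp(θ))*exp(-2*θ)
The correct value should be: (-θ*exp(θ) + exp(θ))*exp(-2*θ)

Explanation: The sign of the whole expression was flipped: the term (-θ*exp(θ) + exp(θ))*exp(-2*θ) was incorrectly written as -(-θ*exp(θ) + exp(θ))*exp(-2*θ)
The later steps are derived from this incorrect expression, so the error originates in Step 2.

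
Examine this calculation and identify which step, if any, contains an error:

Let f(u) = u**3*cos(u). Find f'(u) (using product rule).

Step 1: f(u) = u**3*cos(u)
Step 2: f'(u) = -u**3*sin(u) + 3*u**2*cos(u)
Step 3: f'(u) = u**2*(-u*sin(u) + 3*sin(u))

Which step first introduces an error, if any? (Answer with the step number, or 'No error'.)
Step 3

Step 3 is incorrect due to a wrong trig function.
The step shows: u**2*(-u*sin(u) + 3*sin(u))
The correct value should be: u**2*(-u*sin(u) + 3*cos(u))

Explanation: cos(u) was incorrectly written as sin(u): the term u**2*(-u*sin(u) + 3*cos(u)) was incorrectly written as u**2*(-u*sin(u) + 3*sin(u))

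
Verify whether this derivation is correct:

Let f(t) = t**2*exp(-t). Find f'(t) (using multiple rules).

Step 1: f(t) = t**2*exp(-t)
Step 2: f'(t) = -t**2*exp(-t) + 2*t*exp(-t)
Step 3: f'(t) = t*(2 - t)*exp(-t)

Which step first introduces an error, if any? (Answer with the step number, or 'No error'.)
No error

All steps in this derivation are correct.
The final answer f'(t) = t*(2 - t)*exp(-t) is valid.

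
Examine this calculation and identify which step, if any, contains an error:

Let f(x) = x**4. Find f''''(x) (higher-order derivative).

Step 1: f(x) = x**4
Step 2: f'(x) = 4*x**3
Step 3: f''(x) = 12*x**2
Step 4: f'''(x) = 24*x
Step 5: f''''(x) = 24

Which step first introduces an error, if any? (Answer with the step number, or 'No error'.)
No error

All steps in this derivation are correct.
The final answer f''''(x) = 24 is valid.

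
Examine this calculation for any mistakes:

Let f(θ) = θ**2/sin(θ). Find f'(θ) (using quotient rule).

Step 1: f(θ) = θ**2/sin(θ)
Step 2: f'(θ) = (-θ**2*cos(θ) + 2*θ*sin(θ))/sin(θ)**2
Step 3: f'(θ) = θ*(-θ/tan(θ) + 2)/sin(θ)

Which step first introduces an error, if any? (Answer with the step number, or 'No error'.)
No error

All steps in this derivation are correct.
The final answer f'(θ) = θ*(-θ/tan(θ) + 2)/sin(θ) is valid.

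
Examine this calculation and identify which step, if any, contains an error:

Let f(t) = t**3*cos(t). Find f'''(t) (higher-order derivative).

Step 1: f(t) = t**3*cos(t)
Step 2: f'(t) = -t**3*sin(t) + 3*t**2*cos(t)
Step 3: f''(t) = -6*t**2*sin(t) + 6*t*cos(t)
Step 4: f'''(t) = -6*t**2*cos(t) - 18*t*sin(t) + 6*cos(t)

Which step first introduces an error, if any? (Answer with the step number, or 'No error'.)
Step 3

Step 3 is incorrect due to a dropped term.
The step shows: -6*t**2*sin(t) + 6*t*cos(t)
The correct value should be: -t**3*cos(t) - 6*t**2*sin(t) + 6*t*cos(t)

Explanation: A term was dropped: the term -t**3*cos(t) was incorrectly omitted
The later steps are derived from this incorrect expression, so the error originates in Step 3.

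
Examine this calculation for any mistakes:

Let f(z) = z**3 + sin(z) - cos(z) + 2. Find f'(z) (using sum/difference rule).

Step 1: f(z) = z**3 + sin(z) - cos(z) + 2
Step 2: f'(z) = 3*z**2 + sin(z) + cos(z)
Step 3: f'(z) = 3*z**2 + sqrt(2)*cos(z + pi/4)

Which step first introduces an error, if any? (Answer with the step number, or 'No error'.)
Step 3

Step 3 is incorrect due to a wrong trig function.
The step shows: 3*z**2 + sqrt(2)*cos(z + pi/4)
The correct value should be: 3*z**2 + sqrt(2)*sin(z + pi/4)

Explanation: sin(z + pi/4) was incorrectly written as cos(z + pi/4): the term sqrt(2)*sin(z + pi/4) was incorrectly written as sqrt(2)*cos(z + pi/4)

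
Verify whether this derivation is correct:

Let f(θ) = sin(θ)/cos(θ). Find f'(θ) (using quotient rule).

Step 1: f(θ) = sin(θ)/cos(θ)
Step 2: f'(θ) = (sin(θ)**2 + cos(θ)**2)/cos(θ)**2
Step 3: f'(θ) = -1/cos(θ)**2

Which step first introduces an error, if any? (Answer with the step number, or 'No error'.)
Step 3

Step 3 is incorrect due to a sign flip.
The step shows: -1/cos(θ)**2
The correct value should be: cos(θ)**(-2)

Explanation: The sign of the whole expression was flipped: the term cos(θ)**(-2) was incorrectly written as -1/cos(θ)**2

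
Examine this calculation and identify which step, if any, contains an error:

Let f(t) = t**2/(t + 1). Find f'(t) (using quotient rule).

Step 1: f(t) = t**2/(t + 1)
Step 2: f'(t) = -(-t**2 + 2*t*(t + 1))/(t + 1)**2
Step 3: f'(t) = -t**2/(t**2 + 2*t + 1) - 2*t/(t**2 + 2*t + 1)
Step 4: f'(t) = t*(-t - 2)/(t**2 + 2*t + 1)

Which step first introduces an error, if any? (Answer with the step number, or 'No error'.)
Step 2

Step 2 is incorrect due to a sign flip.
The step shows: -(-t**2 + 2*t*(t + 1))/(t + 1)**2
The correct value should be: (-t**2 + 2*t*(t + 1))/(t + 1)**2

Explanation: The sign of the whole expression was flipped: the term (-t**2 + 2*t*(t + 1))/(t + 1)**2 was incorrectly written as -(-t**2 + 2*t*(t + 1))/(t + 1)**2
The later steps are derived from this incorrect expression, so the error originates in Step 2.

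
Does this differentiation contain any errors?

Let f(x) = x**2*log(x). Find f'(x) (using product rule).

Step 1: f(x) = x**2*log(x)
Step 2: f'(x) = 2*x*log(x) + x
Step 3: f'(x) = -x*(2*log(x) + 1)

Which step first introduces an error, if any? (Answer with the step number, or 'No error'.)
Step 3

Step 3 is incorrect due to a sign flip.
The step shows: -x*(2*log(x) + 1)
The correct value should be: x*(2*log(x) + 1)

Explanation: The sign of the whole expression was flipped: the term x*(2*log(x) + 1) was incorrectly written as -x*(2*log(x) + 1)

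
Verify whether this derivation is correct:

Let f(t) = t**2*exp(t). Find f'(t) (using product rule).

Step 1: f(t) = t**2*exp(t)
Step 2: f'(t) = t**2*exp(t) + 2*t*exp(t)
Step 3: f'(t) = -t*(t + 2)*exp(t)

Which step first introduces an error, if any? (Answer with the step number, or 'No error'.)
Step 3

Step 3 is incorrect due to a sign flip.
The step shows: -t*(t + 2)*exp(t)
The correct value should be: t*(t + 2)*exp(t)

Explanation: The sign of the whole expression was flipped: the term t*(t + 2)*exp(t) was incorrectly written as -t*(t + 2)*exp(t)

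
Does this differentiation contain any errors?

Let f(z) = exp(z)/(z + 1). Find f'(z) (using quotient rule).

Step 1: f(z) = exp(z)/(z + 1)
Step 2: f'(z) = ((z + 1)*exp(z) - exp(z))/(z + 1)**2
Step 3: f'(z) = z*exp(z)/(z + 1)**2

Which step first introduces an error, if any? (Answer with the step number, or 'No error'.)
No error

All steps in this derivation are correct.
The final answer f'(z) = z*exp(z)/(z + 1)**2 is valid.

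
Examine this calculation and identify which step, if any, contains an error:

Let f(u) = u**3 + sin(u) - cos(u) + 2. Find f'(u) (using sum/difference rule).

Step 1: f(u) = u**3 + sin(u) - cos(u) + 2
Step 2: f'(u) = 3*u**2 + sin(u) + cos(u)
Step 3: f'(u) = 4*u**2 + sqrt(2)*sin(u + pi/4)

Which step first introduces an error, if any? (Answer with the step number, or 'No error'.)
Step 3

Step 3 is incorrect due to a wrong coefficient.
The step shows: 4*u**2 + sqrt(2)*sin(u + pi/4)
The correct value should be: 3*u**2 + sqrt(2)*sin(u + pi/4)

Explanation: The coefficient 3 was incorrectly written as 4: the term 3*u**2 was incorrectly written as 4*u**2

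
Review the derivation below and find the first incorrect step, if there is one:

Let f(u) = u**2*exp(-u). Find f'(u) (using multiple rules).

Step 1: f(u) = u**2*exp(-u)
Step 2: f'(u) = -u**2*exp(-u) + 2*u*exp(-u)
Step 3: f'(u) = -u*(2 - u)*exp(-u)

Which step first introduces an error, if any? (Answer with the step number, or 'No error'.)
Step 3

Step 3 is incorrect due to a sign flip.
The step shows: -u*(2 - u)*exp(-u)
The correct value should be: u*(2 - u)*exp(-u)

Explanation: The sign of the whole expression was flipped: the term u*(2 - u)*exp(-u) was incorrectly written as -u*(2 - u)*exp(-u)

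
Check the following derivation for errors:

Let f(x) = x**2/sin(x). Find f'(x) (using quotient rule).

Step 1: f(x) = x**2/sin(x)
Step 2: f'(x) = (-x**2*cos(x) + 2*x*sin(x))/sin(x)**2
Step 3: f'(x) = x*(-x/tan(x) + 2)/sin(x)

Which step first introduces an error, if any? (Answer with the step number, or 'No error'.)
No error

All steps in this derivation are correct.
The final answer f'(x) = x*(-x/tan(x) + 2)/sin(x) is valid.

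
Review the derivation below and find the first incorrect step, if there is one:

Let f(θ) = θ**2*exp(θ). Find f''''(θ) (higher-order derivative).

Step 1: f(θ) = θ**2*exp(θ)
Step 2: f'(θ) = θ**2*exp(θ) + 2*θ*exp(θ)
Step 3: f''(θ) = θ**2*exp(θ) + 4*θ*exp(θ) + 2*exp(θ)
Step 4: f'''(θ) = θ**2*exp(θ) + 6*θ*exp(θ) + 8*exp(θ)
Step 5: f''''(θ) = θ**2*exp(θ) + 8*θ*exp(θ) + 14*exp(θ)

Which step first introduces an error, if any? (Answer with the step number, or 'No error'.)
Step 4

Step 4 is incorrect due to a wrong coefficient.
The step shows: θ**2*exp(θ) + 6*θ*exp(θ) + 8*exp(θ)
The correct value should be: θ**2*exp(θ) + 6*θ*exp(θ) + 6*exp(θ)

Explanation: The coefficient 6 was incorrectly written as 8: the term 6*exp(θ) was incorrectly written as 8*exp(θ)
The later steps are derived from this incorrect expression, so the error originates in Step 4.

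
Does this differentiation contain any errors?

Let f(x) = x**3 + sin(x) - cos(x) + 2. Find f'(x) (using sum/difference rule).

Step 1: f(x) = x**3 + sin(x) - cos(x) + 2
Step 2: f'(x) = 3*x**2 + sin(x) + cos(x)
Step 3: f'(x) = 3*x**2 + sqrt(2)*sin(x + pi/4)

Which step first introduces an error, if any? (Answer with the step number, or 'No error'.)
No error

All steps in this derivation are correct.
The final answer f'(x) = 3*x**2 + sqrt(2)*sin(x + pi/4) is valid.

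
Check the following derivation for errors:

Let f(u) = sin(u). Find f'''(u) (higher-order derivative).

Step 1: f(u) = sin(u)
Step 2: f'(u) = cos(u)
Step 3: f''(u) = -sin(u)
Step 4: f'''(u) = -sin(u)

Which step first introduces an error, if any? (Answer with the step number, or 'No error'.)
Step 4

Step 4 is incorrect due to a wrong trig function.
The step shows: -sin(u)
The correct value should be: -cos(u)

Explanation: cos(u) was incorrectly written as sin(u): the term -cos(u) was incorrectly written as -sin(u)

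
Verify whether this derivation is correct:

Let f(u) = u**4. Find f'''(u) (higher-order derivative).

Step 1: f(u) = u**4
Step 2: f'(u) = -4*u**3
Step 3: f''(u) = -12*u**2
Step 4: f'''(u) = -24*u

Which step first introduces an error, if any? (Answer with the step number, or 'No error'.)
Step 2

Step 2 is incorrect due to a sign flip.
The step shows: -4*u**3
The correct value should be: 4*u**3

Explanation: The sign of the whole expression was flipped: the term 4*u**3 was incorrectly written as -4*u**3
The later steps are derived from this incorrect expression, so the error originates in Step 2.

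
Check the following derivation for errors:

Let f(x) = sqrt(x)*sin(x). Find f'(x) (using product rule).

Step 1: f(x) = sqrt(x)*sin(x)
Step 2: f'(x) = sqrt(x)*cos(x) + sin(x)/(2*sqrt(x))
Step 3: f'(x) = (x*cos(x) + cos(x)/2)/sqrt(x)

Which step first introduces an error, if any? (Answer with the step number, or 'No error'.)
Step 3

Step 3 is incorrect due to a wrong trig function.
The step shows: (x*cos(x) + cos(x)/2)/sqrt(x)
The correct value should be: (x*cos(x) + sin(x)/2)/sqrt(x)

Explanation: sin(x) was incorrectly written as cos(x): the term (x*cos(x) + sin(x)/2)/sqrt(x) was incorrectly written as (x*cos(x) + cos(x)/2)/sqrt(x)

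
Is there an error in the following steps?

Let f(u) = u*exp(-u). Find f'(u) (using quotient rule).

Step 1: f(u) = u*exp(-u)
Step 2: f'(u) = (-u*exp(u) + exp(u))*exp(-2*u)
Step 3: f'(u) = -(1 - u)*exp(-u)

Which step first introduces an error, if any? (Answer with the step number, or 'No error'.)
Step 3

Step 3 is incorrect due to a sign flip.
The step shows: -(1 - u)*exp(-u)
The correct value should be: (1 - u)*exp(-u)

Explanation: The sign of the whole expression was flipped: the term (1 - u)*exp(-u) was incorrectly written as -(1 - u)*exp(-u)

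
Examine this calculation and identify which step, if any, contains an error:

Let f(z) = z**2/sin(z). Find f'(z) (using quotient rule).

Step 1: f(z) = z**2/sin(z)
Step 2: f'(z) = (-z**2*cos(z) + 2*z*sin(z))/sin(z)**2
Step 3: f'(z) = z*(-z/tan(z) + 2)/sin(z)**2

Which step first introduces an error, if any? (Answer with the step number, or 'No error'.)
Step 3

Step 3 is incorrect due to a wrong exponent.
The step shows: z*(-z/tan(z) + 2)/sin(z)**2
The correct value should be: z*(-z/tan(z) + 2)/sin(z)

Explanation: The exponent -1 on sin(z) was incorrectly written as -2: the term z*(-z/tan(z) + 2)/sin(z) was incorrectly written as z*(-z/tan(z) + 2)/sin(z)**2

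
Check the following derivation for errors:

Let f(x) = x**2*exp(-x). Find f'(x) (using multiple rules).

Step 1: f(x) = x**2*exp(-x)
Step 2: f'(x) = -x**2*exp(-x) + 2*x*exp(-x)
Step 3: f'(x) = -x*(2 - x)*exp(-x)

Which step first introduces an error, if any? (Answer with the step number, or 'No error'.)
Step 3

Step 3 is incorrect due to a sign flip.
The step shows: -x*(2 - x)*exp(-x)
The correct value should be: x*(2 - x)*exp(-x)

Explanation: The sign of the whole expression was flipped: the term x*(2 - x)*exp(-x) was incorrectly written as -x*(2 - x)*exp(-x)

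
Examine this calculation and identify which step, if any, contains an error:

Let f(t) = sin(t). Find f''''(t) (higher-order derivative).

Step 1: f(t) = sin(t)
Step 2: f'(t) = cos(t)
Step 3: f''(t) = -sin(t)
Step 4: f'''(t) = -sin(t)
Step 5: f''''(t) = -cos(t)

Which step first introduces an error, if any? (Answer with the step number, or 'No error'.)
Step 4

Step 4 is incorrect due to a wrong trig function.
The step shows: -sin(t)
The correct value should be: -cos(t)

Explanation: cos(t) was incorrectly written as sin(t): the term -cos(t) was incorrectly written as -sin(t)
The later steps are derived from this incorrect expression, so the error originates in Step 4.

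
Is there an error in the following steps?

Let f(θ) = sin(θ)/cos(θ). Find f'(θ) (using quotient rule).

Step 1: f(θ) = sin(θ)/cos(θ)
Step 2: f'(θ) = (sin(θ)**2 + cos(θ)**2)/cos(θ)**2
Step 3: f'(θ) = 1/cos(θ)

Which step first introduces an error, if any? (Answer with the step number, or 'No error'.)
Step 3

Step 3 is incorrect due to a wrong exponent.
The step shows: 1/cos(θ)
The correct value should be: cos(θ)**(-2)

Explanation: The exponent -2 on cos(θ) was incorrectly written as -1: the term cos(θ)**(-2) was incorrectly written as 1/cos(θ)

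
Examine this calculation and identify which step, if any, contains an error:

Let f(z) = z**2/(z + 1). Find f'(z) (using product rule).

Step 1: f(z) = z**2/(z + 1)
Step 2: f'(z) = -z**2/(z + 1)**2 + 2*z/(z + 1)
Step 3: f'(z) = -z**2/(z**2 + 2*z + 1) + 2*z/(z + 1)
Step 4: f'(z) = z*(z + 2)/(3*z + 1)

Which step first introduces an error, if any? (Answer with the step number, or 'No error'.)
Step 4

Step 4 is incorrect due to a wrong exponent.
The step shows: z*(z + 2)/(3*z + 1)
The correct value should be: z*(z + 2)/(z**2 + 2*z + 1)

Explanation: The exponent 2 on z was incorrectly written as 1: the term z*(z + 2)/(z**2 + 2*z + 1) was incorrectly written as z*(z + 2)/(3*z + 1)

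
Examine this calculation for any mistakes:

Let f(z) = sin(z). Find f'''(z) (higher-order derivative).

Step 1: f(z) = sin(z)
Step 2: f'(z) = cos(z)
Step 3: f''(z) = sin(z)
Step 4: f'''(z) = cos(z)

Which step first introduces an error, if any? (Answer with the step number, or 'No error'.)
Step 3

Step 3 is incorrect due to a sign flip.
The step shows: sin(z)
The correct value should be: -sin(z)

Explanation: The sign of the whole expression was flipped: the term -sin(z) was incorrectly written as sin(z)
The later steps are derived from this incorrect expression, so the error originates in Step 3.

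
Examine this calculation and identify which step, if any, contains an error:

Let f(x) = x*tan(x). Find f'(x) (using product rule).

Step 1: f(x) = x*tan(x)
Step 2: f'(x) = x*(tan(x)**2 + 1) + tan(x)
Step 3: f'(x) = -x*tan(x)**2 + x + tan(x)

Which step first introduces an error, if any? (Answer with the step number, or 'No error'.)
Step 3

Step 3 is incorrect due to a sign flip.
The step shows: -x*tan(x)**2 + x + tan(x)
The correct value should be: x*tan(x)**2 + x + tan(x)

Explanation: The sign of one term was flipped: the term x*tan(x)**2 was incorrectly written as -x*tan(x)**2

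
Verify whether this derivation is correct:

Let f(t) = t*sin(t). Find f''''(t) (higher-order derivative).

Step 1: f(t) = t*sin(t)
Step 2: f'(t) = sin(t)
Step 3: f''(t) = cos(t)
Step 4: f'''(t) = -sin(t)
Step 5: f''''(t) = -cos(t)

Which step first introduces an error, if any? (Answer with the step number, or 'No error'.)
Step 2

Step 2 is incorrect due to a dropped term.
The step shows: sin(t)
The correct value should be: t*cos(t) + sin(t)

Explanation: A term was dropped: the term t*cos(t) was incorrectly omitted
The later steps are derived from this incorrect expression, so the error originates in Step 2.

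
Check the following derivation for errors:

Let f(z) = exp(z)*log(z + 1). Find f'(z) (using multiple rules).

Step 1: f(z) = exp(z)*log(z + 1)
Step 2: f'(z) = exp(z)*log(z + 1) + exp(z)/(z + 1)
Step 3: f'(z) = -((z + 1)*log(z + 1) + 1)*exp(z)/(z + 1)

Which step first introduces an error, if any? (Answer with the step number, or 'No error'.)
Step 3

Step 3 is incorrect due to a sign flip.
The step shows: -((z + 1)*log(z + 1) + 1)*exp(z)/(z + 1)
The correct value should be: ((z + 1)*log(z + 1) + 1)*exp(z)/(z + 1)

Explanation: The sign of the whole expression was flipped: the term ((z + 1)*log(z + 1) + 1)*exp(z)/(z + 1) was incorrectly written as -((z + 1)*log(z + 1) + 1)*exp(z)/(z + 1)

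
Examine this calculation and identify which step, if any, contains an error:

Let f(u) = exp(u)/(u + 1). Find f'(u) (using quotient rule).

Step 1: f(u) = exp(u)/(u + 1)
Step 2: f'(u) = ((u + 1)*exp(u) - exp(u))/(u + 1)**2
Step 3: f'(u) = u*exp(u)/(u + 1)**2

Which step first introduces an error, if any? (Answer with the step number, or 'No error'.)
No error

All steps in this derivation are correct.
The final answer f'(u) = u*exp(u)/(u + 1)**2 is valid.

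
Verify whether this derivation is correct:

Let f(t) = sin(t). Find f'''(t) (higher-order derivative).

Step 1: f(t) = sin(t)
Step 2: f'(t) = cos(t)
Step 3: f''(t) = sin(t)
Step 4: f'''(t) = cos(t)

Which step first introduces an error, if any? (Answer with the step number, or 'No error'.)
Step 3

Step 3 is incorrect due to a sign flip.
The step shows: sin(t)
The correct value should be: -sin(t)

Explanation: The sign of the whole expression was flipped: the term -sin(t) was incorrectly written as sin(t)
The later steps are derived from this incorrect expression, so the error originates in Step 3.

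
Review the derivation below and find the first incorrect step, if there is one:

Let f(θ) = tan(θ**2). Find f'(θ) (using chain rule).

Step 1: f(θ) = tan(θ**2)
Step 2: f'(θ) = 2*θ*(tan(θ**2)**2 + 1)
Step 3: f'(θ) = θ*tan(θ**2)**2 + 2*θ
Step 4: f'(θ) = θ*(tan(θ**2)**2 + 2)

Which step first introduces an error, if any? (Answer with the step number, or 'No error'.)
Step 3

Step 3 is incorrect due to a wrong coefficient.
The step shows: θ*tan(θ**2)**2 + 2*θ
The correct value should be: 2*θ*tan(θ**2)**2 + 2*θ

Explanation: The coefficient 2 was incorrectly written as 1: the term 2*θ*tan(θ**2)**2 was incorrectly written as θ*tan(θ**2)**2
The later steps are derived from this incorrect expression, so the error originates in Step 3.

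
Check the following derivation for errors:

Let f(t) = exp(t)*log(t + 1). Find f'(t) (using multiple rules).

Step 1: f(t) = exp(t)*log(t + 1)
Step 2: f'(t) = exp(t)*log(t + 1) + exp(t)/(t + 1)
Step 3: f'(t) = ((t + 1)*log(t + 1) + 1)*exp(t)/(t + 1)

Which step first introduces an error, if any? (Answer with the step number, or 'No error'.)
No error

All steps in this derivation are correct.
The final answer f'(t) = ((t + 1)*log(t + 1) + 1)*exp(t)/(t + 1) is valid.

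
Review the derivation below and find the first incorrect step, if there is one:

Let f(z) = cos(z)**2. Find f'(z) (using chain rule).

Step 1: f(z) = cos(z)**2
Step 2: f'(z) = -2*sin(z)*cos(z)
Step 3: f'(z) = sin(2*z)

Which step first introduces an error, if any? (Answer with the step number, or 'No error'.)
Step 3

Step 3 is incorrect due to a sign flip.
The step shows: sin(2*z)
The correct value should be: -sin(2*z)

Explanation: The sign of the whole expression was flipped: the term -sin(2*z) was incorrectly written as sin(2*z)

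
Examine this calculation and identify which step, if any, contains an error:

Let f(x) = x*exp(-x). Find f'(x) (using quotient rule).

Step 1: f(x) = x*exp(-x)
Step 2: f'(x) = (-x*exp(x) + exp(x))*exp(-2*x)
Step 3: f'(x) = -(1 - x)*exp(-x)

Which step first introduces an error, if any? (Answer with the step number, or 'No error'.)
Step 3

Step 3 is incorrect due to a sign flip.
The step shows: -(1 - x)*exp(-x)
The correct value should be: (1 - x)*exp(-x)

Explanation: The sign of the whole expression was flipped: the term (1 - x)*exp(-x) was incorrectly written as -(1 - x)*exp(-x)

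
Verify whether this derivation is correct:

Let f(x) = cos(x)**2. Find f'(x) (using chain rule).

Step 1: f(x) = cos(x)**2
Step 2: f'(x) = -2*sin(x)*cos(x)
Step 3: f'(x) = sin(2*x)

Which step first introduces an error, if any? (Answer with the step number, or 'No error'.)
Step 3

Step 3 is incorrect due to a sign flip.
The step shows: sin(2*x)
The correct value should be: -sin(2*x)

Explanation: The sign of the whole expression was flipped: the term -sin(2*x) was incorrectly written as sin(2*x)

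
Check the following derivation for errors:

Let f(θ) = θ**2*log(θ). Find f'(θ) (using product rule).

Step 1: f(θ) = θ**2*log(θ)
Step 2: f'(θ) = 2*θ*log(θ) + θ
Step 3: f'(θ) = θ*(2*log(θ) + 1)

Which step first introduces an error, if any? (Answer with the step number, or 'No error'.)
No error

All steps in this derivation are correct.
The final answer f'(θ) = θ*(2*log(θ) + 1) is valid.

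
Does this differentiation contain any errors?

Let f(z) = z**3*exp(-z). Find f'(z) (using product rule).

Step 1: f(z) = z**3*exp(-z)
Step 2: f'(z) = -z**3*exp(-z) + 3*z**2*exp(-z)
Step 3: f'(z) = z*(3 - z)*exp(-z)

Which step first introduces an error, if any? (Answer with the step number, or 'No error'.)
Step 3

Step 3 is incorrect due to a wrong exponent.
The step shows: z*(3 - z)*exp(-z)
The correct value should be: z**2*(3 - z)*exp(-z)

Explanation: The exponent 2 on z was incorrectly written as 1: the term z**2*(3 - z)*exp(-z) was incorrectly written as z*(3 - z)*exp(-z)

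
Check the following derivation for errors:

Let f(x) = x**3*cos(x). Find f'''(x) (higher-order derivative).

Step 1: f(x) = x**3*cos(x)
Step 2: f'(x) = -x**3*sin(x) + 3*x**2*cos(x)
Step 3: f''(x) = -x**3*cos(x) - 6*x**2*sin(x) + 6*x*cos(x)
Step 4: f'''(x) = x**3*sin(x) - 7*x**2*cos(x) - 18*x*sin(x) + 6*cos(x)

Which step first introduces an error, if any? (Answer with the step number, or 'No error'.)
Step 4

Step 4 is incorrect due to a wrong coefficient.
The step shows: x**3*sin(x) - 7*x**2*cos(x) - 18*x*sin(x) + 6*cos(x)
The correct value should be: x**3*sin(x) - 9*x**2*cos(x) - 18*x*sin(x) + 6*cos(x)

Explanation: The coefficient -9 was incorrectly written as -7: the term -9*x**2*cos(x) was incorrectly written as -7*x**2*cos(x)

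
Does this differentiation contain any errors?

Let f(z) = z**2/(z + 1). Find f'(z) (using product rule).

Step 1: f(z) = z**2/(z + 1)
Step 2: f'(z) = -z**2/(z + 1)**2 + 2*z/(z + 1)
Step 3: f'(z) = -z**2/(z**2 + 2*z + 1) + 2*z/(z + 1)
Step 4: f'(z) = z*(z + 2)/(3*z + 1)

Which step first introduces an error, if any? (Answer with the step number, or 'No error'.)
Step 4

Step 4 is incorrect due to a wrong exponent.
The step shows: z*(z + 2)/(3*z + 1)
The correct value should be: z*(z + 2)/(z**2 + 2*z + 1)

Explanation: The exponent 2 on z was incorrectly written as 1: the term z*(z + 2)/(z**2 + 2*z + 1) was incorrectly written as z*(z + 2)/(3*z + 1)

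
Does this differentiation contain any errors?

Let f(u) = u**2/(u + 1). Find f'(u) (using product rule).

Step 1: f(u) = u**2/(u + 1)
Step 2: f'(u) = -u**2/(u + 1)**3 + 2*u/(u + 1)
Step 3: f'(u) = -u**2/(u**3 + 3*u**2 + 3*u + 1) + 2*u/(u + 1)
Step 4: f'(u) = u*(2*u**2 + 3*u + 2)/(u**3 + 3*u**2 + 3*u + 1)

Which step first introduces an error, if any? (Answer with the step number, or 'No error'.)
Step 2

Step 2 is incorrect due to a wrong exponent.
The step shows: -u**2/(u + 1)**3 + 2*u/(u + 1)
The correct value should be: -u**2/(u + 1)**2 + 2*u/(u + 1)

Explanation: The exponent -2 on u + 1 was incorrectly written as -3: the term -u**2/(u + 1)**2 was incorrectly written as -u**2/(u + 1)**3
The later steps are derived from this incorrect expression, so the error originates in Step 2.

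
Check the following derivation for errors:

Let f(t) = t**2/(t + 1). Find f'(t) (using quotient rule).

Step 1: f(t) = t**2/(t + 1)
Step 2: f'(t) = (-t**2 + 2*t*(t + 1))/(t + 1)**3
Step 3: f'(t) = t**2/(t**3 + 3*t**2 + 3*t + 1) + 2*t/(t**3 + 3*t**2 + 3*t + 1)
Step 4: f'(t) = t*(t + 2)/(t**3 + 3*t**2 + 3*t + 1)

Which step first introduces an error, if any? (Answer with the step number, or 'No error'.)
Step 2

Step 2 is incorrect due to a wrong exponent.
The step shows: (-t**2 + 2*t*(t + 1))/(t + 1)**3
The correct value should be: (-t**2 + 2*t*(t + 1))/(t + 1)**2

Explanation: The exponent -2 on t + 1 was incorrectly written as -3: the term (-t**2 + 2*t*(t + 1))/(t + 1)**2 was incorrectly written as (-t**2 + 2*t*(t + 1))/(t + 1)**3
The later steps are derived from this incorrect expression, so the error originates in Step 2.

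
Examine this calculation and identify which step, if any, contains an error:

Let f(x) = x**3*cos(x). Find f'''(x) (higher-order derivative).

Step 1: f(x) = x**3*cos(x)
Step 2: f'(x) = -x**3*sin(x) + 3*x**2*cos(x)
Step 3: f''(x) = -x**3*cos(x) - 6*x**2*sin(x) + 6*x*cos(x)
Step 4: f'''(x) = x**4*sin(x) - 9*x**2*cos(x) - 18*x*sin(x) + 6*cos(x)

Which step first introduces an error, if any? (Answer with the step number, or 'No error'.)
Step 4

Step 4 is incorrect due to a wrong exponent.
The step shows: x**4*sin(x) - 9*x**2*cos(x) - 18*x*sin(x) + 6*cos(x)
The correct value should be: x**3*sin(x) - 9*x**2*cos(x) - 18*x*sin(x) + 6*cos(x)

Explanation: The exponent 3 on x was incorrectly written as 4: the term x**3*sin(x) was incorrectly written as x**4*sin(x)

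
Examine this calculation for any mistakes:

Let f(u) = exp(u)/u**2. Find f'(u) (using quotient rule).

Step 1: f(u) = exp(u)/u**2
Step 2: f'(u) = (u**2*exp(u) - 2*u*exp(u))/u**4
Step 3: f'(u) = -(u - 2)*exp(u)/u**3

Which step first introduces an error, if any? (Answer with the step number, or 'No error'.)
Step 3

Step 3 is incorrect due to a sign flip.
The step shows: -(u - 2)*exp(u)/u**3
The correct value should be: (u - 2)*exp(u)/u**3

Explanation: The sign of the whole expression was flipped: the term (u - 2)*exp(u)/u**3 was incorrectly written as -(u - 2)*exp(u)/u**3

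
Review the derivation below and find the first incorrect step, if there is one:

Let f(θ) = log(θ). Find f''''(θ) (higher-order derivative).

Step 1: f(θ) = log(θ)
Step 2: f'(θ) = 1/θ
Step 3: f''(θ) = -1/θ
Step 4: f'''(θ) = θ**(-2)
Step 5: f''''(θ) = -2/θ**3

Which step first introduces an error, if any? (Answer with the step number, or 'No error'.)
Step 3

Step 3 is incorrect due to a wrong exponent.
The step shows: -1/θ
The correct value should be: -1/θ**2

Explanation: The exponent -2 on θ was incorrectly written as -1: the term -1/θ**2 was incorrectly written as -1/θ
The later steps are derived from this incorrect expression, so the error originates in Step 3.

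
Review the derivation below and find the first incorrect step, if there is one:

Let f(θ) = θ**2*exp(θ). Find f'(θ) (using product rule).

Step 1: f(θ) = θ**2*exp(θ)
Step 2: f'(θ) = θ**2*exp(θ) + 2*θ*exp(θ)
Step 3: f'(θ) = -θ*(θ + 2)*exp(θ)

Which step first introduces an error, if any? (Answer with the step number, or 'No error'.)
Step 3

Step 3 is incorrect due to a sign flip.
The step shows: -θ*(θ + 2)*exp(θ)
The correct value should be: θ*(θ + 2)*exp(θ)

Explanation: The sign of the whole expression was flipped: the term θ*(θ + 2)*exp(θ) was incorrectly written as -θ*(θ + 2)*exp(θ)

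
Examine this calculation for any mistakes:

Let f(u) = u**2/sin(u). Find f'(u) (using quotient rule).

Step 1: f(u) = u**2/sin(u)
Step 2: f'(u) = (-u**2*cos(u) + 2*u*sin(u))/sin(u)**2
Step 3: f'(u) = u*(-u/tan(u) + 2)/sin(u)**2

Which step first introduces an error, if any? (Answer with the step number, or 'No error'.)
Step 3

Step 3 is incorrect due to a wrong exponent.
The step shows: u*(-u/tan(u) + 2)/sin(u)**2
The correct value should be: u*(-u/tan(u) + 2)/sin(u)

Explanation: The exponent -1 on sin(u) was incorrectly written as -2: the term u*(-u/tan(u) + 2)/sin(u) was incorrectly written as u*(-u/tan(u) + 2)/sin(u)**2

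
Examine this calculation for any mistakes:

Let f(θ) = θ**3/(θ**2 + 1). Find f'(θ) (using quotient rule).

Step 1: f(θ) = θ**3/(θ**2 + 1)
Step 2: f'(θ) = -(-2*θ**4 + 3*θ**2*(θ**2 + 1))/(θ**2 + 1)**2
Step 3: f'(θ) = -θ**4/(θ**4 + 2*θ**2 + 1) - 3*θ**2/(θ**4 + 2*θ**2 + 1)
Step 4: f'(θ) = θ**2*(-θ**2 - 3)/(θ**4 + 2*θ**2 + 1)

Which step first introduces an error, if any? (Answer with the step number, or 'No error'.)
Step 2

Step 2 is incorrect due to a sign flip.
The step shows: -(-2*θ**4 + 3*θ**2*(θ**2 + 1))/(θ**2 + 1)**2
The correct value should be: (-2*θ**4 + 3*θ**2*(θ**2 + 1))/(θ**2 + 1)**2

Explanation: The sign of the whole expression was flipped: the term (-2*θ**4 + 3*θ**2*(θ**2 + 1))/(θ**2 + 1)**2 was incorrectly written as -(-2*θ**4 + 3*θ**2*(θ**2 + 1))/(θ**2 + 1)**2
The later steps are derived from this incorrect expression, so the error originates in Step 2.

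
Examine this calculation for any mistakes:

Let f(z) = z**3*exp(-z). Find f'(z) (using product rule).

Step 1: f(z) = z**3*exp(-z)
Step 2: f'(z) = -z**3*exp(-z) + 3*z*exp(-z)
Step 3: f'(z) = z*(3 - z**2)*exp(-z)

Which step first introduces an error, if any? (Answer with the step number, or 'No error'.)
Step 2

Step 2 is incorrect due to a wrong exponent.
The step shows: -z**3*exp(-z) + 3*z*exp(-z)
The correct value should be: -z**3*exp(-z) + 3*z**2*exp(-z)

Explanation: The exponent 2 on z was incorrectly written as 1: the term 3*z**2*exp(-z) was incorrectly written as 3*z*exp(-z)
The later steps are derived from this incorrect expression, so the error originates in Step 2.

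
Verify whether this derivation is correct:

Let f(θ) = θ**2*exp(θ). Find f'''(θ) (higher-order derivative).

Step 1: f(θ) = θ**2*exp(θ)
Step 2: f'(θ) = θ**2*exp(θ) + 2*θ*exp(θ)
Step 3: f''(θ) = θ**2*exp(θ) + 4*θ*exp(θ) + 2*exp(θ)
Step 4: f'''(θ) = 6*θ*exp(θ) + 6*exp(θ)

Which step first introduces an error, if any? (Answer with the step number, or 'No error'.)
Step 4

Step 4 is incorrect due to a dropped term.
The step shows: 6*θ*exp(θ) + 6*exp(θ)
The correct value should be: θ**2*exp(θ) + 6*θ*exp(θ) + 6*exp(θ)

Explanation: A term was dropped: the term θ**2*exp(θ) was incorrectly omitted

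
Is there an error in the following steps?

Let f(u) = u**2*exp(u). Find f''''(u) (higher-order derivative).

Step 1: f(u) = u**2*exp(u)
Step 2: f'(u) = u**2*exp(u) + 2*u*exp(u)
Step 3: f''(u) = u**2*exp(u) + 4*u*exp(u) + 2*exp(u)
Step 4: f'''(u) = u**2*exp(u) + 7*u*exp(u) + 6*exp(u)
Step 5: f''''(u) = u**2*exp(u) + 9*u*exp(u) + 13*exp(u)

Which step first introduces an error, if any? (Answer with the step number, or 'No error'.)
Step 4

Step 4 is incorrect due to a wrong coefficient.
The step shows: u**2*exp(u) + 7*u*exp(u) + 6*exp(u)
The correct value should be: u**2*exp(u) + 6*u*exp(u) + 6*exp(u)

Explanation: The coefficient 6 was incorrectly written as 7: the term 6*u*exp(u) was incorrectly written as 7*u*exp(u)
The later steps are derived from this incorrect expression, so the error originates in Step 4.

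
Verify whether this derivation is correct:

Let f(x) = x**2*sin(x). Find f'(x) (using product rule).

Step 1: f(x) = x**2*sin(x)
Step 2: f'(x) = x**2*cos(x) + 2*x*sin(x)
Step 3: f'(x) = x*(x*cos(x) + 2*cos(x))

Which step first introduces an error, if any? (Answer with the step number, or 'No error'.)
Step 3

Step 3 is incorrect due to a wrong trig function.
The step shows: x*(x*cos(x) + 2*cos(x))
The correct value should be: x*(x*cos(x) + 2*sin(x))

Explanation: sin(x) was incorrectly written as cos(x): the term x*(x*cos(x) + 2*sin(x)) was incorrectly written as x*(x*cos(x) + 2*cos(x))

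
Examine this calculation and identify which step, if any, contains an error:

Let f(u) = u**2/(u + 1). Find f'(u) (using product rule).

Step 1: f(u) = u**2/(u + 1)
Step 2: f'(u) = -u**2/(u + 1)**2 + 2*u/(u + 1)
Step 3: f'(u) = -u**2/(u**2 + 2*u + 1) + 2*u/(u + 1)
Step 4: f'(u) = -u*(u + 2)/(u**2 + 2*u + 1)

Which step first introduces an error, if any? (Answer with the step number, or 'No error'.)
Step 4

Step 4 is incorrect due to a sign flip.
The step shows: -u*(u + 2)/(u**2 + 2*u + 1)
The correct value should be: u*(u + 2)/(u**2 + 2*u + 1)

Explanation: The sign of the whole expression was flipped: the term u*(u + 2)/(u**2 + 2*u + 1) was incorrectly written as -u*(u + 2)/(u**2 + 2*u + 1)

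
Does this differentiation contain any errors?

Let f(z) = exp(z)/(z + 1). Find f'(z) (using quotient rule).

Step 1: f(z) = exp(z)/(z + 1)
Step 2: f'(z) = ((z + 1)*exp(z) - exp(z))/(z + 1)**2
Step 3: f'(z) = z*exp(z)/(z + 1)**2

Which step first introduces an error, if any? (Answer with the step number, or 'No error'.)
No error

All steps in this derivation are correct.
The final answer f'(z) = z*exp(z)/(z + 1)**2 is valid.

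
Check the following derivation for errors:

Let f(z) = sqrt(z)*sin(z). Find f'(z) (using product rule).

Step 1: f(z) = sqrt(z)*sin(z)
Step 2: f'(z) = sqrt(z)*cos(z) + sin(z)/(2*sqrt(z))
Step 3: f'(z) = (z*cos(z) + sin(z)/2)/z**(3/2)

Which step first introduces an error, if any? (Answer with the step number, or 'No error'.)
Step 3

Step 3 is incorrect due to a wrong exponent.
The step shows: (z*cos(z) + sin(z)/2)/z**(3/2)
The correct value should be: (z*cos(z) + sin(z)/2)/sqrt(z)

Explanation: The exponent -1/2 on z was incorrectly written as -3/2: the term (z*cos(z) + sin(z)/2)/sqrt(z) was incorrectly written as (z*cos(z) + sin(z)/2)/z**(3/2)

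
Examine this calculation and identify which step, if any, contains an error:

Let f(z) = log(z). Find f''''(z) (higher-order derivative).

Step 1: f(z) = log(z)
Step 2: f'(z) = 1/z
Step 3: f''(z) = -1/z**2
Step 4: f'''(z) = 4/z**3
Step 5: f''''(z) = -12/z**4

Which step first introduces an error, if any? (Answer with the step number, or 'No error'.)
Step 4

Step 4 is incorrect due to a wrong coefficient.
The step shows: 4/z**3
The correct value should be: 2/z**3

Explanation: The coefficient 2 was incorrectly written as 4: the term 2/z**3 was incorrectly written as 4/z**3
The later steps are derived from this incorrect expression, so the error originates in Step 4.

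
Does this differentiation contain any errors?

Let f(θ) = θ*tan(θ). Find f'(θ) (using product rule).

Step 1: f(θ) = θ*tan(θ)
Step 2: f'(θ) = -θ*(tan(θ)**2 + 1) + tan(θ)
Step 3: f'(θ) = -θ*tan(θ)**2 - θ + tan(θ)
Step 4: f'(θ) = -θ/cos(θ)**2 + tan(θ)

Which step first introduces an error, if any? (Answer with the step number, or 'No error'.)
Step 2

Step 2 is incorrect due to a sign flip.
The step shows: -θ*(tan(θ)**2 + 1) + tan(θ)
The correct value should be: θ*(tan(θ)**2 + 1) + tan(θ)

Explanation: The sign of one term was flipped: the term θ*(tan(θ)**2 + 1) was incorrectly written as -θ*(tan(θ)**2 + 1)
The later steps are derived from this incorrect expression, so the error originates in Step 2.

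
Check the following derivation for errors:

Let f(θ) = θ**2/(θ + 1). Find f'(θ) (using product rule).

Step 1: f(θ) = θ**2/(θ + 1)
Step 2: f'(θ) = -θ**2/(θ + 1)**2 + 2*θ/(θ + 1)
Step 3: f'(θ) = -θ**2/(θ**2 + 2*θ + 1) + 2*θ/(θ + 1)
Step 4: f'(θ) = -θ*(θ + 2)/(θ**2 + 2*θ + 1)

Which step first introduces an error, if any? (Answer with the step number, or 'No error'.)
Step 4

Step 4 is incorrect due to a sign flip.
The step shows: -θ*(θ + 2)/(θ**2 + 2*θ + 1)
The correct value should be: θ*(θ + 2)/(θ**2 + 2*θ + 1)

Explanation: The sign of the whole expression was flipped: the term θ*(θ + 2)/(θ**2 + 2*θ + 1) was incorrectly written as -θ*(θ + 2)/(θ**2 + 2*θ + 1)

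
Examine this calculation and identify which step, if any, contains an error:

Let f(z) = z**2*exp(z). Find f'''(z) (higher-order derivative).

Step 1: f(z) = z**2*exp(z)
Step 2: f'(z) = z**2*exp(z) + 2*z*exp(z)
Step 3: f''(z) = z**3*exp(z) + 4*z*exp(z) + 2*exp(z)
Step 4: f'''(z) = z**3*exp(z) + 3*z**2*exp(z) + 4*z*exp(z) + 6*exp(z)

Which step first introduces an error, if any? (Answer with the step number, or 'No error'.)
Step 3

Step 3 is incorrect due to a wrong exponent.
The step shows: z**3*exp(z) + 4*z*exp(z) + 2*exp(z)
The correct value should be: z**2*exp(z) + 4*z*exp(z) + 2*exp(z)

Explanation: The exponent 2 on z was incorrectly written as 3: the term z**2*exp(z) was incorrectly written as z**3*exp(z)
The later steps are derived from this incorrect expression, so the error originates in Step 3.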